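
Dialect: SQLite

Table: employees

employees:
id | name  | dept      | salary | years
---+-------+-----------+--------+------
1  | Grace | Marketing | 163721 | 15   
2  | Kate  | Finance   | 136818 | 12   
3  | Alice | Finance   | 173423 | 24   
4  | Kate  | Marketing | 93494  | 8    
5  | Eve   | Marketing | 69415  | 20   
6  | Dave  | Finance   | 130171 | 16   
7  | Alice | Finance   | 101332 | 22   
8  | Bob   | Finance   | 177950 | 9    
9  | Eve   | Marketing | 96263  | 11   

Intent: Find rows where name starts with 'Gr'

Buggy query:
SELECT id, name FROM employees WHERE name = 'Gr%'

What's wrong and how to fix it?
Bug: Wildcards only work with LIKE; '=' treats '%' as a literal character

Fix: Replace '=' with LIKE so 'Gr%' is treated as a pattern

Corrected query:
SELECT id, name FROM employees WHERE name LIKE 'Gr%'

Result:
id | name 
---+------
1  | Grace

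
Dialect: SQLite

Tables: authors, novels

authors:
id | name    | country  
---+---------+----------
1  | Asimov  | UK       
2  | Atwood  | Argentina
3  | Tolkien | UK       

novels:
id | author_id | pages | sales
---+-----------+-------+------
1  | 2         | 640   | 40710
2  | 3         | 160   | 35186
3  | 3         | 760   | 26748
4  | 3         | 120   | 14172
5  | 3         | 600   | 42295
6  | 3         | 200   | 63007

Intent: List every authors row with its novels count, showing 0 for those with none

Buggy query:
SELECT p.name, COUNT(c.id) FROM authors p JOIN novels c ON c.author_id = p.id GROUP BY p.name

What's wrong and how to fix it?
Bug: INNER JOIN drops authors rows that have no matching novels rows

Fix: Switch to LEFT JOIN to retain unmatched parent rows

Corrected query:
SELECT p.name, COUNT(c.id) FROM authors p LEFT JOIN novels c ON c.author_id = p.id GROUP BY p.name

Result:
name    | COUNT(c.id)
--------+------------
Asimov  | 0          
Atwood  | 1          
Tolkien | 5          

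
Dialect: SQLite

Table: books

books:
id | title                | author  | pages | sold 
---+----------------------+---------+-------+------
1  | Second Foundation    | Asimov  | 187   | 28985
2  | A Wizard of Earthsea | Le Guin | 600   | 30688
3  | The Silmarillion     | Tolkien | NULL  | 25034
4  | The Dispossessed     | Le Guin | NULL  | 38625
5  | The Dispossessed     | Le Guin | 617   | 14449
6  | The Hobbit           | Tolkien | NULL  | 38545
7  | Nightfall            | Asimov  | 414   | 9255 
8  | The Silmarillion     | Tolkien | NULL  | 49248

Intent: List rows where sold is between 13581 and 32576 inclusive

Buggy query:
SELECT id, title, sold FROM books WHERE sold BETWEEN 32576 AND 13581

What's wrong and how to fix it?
Bug: BETWEEN expects the lower bound first; with 32576 AND 13581 the range is empty

Fix: Write BETWEEN 13581 AND 32576

Corrected query:
SELECT id, title, sold FROM books WHERE sold BETWEEN 13581 AND 32576

Result:
id | title                | sold 
---+----------------------+------
1  | Second Foundation    | 28985
2  | A Wizard of Earthsea | 30688
3  | The Silmarillion     | 25034
5  | The Dispossessed     | 14449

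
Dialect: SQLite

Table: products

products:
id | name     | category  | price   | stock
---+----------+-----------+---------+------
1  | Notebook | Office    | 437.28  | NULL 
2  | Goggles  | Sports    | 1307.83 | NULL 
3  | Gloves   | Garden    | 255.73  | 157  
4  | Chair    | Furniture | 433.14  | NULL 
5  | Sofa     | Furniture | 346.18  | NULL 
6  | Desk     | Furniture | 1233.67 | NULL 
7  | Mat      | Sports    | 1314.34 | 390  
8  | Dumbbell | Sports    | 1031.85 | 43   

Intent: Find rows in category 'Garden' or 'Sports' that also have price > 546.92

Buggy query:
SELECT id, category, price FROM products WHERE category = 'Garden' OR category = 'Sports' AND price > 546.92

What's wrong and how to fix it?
Bug: Without parentheses, AND is evaluated before OR, so the price filter only applies to the 'Sports' branch

Fix: Group the OR with parentheses (or use IN), then AND the threshold

Corrected query:
SELECT id, category, price FROM products WHERE (category = 'Garden' OR category = 'Sports') AND price > 546.92

Result:
id | category | price  
---+----------+--------
2  | Sports   | 1307.83
7  | Sports   | 1314.34
8  | Sports   | 1031.85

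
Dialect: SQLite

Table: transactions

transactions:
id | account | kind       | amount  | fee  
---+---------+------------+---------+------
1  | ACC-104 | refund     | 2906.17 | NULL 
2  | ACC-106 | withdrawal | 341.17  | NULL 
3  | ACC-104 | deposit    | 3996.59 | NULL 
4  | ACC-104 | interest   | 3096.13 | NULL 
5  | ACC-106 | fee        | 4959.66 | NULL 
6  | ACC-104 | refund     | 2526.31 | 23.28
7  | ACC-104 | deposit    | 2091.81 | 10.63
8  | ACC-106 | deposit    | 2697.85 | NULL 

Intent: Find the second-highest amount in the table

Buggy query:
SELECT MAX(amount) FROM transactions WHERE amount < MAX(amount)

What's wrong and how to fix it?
Bug: The inner MAX is an aggregate inside WHERE, which is not allowed

Fix: Put the inner MAX in a scalar subquery

Corrected query:
SELECT MAX(amount) FROM transactions WHERE amount < (SELECT MAX(amount) FROM transactions)

Result:
MAX(amount)
-----------
3996.59    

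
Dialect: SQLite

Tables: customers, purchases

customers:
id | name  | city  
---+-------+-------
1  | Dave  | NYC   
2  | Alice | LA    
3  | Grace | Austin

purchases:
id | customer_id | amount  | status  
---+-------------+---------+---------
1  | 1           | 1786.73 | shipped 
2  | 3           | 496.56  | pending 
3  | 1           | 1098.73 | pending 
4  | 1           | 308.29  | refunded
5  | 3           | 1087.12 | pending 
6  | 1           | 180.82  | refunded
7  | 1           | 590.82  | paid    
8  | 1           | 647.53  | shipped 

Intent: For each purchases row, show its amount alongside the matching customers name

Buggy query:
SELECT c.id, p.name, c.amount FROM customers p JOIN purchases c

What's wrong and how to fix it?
Bug: Missing join condition: each purchases row is matched to all customers rows instead of just its own

Fix: Add ON c.customer_id = p.id to the JOIN

Corrected query:
SELECT c.id, p.name, c.amount FROM customers p JOIN purchases c ON c.customer_id = p.id

Result:
id | name  | amount 
---+-------+--------
1  | Dave  | 1786.73
2  | Grace | 496.56 
3  | Dave  | 1098.73
4  | Dave  | 308.29 
5  | Grace | 1087.12
6  | Dave  | 180.82 
7  | Dave  | 590.82 
8  | Dave  | 647.53 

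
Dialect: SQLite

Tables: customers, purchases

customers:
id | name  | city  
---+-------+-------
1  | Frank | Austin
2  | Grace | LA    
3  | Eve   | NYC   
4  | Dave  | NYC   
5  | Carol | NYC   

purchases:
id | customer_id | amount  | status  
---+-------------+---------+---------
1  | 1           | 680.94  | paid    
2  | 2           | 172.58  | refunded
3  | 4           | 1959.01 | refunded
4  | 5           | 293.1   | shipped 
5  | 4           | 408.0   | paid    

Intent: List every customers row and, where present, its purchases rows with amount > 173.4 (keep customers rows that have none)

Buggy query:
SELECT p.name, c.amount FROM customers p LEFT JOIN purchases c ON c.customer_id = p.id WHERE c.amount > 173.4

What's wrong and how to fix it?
Bug: Filtering c.amount in WHERE discards the NULL rows produced by LEFT JOIN, turning it into an inner join

Fix: Put 'c.amount > 173.4' in the JOIN's ON clause instead of WHERE

Corrected query:
SELECT p.name, c.amount FROM customers p LEFT JOIN purchases c ON c.customer_id = p.id AND c.amount > 173.4

Result:
name  | amount 
------+--------
Frank | 680.94 
Grace | NULL   
Eve   | NULL   
Dave  | 408    
Dave  | 1959.01
Carol | 293.1  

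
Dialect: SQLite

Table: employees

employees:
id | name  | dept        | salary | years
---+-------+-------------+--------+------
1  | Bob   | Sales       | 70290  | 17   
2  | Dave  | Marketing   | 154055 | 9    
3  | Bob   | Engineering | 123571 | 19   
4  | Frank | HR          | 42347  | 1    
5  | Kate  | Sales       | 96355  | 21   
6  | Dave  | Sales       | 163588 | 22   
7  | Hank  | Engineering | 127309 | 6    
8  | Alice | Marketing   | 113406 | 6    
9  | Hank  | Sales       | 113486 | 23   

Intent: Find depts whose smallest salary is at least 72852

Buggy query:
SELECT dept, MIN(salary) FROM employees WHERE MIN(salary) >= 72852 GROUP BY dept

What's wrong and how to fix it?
Bug: MIN() in WHERE is a misuse of aggregate

Fix: Use HAVING for the per-group MIN condition

Corrected query:
SELECT dept, MIN(salary) FROM employees GROUP BY dept HAVING MIN(salary) >= 72852

Result:
dept        | MIN(salary)
------------+------------
Engineering | 123571     
Marketing   | 113406     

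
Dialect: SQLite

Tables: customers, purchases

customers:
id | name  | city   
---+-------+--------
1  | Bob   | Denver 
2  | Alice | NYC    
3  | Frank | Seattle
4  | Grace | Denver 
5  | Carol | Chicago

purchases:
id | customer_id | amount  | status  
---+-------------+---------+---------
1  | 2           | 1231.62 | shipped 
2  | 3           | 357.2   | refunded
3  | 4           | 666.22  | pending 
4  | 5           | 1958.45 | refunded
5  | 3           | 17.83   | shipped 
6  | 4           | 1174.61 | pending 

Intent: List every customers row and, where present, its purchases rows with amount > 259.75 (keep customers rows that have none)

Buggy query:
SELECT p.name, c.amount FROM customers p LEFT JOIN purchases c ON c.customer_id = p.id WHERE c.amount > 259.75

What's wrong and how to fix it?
Bug: A WHERE condition on the right-hand table after LEFT JOIN drops unmatched parents

Fix: Put 'c.amount > 259.75' in the JOIN's ON clause instead of WHERE

Corrected query:
SELECT p.name, c.amount FROM customers p LEFT JOIN purchases c ON c.customer_id = p.id AND c.amount > 259.75

Result:
name  | amount 
------+--------
Bob   | NULL   
Alice | 1231.62
Frank | 357.2  
Grace | 666.22 
Grace | 1174.61
Carol | 1958.45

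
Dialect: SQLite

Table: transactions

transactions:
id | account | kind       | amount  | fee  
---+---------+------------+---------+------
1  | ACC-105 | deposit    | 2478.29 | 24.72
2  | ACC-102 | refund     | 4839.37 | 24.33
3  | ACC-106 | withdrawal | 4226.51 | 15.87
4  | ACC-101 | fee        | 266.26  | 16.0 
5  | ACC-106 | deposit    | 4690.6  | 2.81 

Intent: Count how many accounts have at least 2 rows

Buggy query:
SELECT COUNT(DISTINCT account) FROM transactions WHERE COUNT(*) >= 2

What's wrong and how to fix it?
Bug: COUNT(*) cannot appear in WHERE; the per-group count doesn't exist yet

Fix: Group first with HAVING COUNT(*) >= 2, then COUNT the resulting groups

Corrected query:
SELECT COUNT(*) FROM (SELECT account FROM transactions GROUP BY account HAVING COUNT(*) >= 2)

Result:
COUNT(*)
--------
1       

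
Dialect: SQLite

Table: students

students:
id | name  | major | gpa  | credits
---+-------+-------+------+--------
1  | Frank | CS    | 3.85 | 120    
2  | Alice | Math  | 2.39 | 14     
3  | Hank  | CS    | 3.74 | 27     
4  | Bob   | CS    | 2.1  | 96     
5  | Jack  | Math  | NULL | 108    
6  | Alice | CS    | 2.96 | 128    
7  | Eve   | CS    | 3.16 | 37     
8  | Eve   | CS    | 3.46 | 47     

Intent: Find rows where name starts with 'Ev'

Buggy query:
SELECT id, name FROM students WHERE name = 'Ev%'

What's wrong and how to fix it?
Bug: Wildcards only work with LIKE; '=' treats '%' as a literal character

Fix: Replace '=' with LIKE so 'Ev%' is treated as a pattern

Corrected query:
SELECT id, name FROM students WHERE name LIKE 'Ev%'

Result:
id | name
---+-----
7  | Eve 
8  | Eve 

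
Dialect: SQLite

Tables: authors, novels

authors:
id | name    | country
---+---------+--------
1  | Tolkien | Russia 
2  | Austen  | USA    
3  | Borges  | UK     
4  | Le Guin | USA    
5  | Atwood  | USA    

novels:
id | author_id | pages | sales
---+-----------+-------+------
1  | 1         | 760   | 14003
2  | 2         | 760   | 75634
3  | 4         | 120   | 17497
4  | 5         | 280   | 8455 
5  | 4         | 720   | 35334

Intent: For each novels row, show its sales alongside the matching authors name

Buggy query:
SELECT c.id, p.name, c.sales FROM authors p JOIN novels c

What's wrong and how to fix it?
Bug: JOIN with no ON clause produces a cartesian product; every novels row pairs with every authors row

Fix: Specify the join condition linking the foreign key to the parent id

Corrected query:
SELECT c.id, p.name, c.sales FROM authors p JOIN novels c ON c.author_id = p.id

Result:
id | name    | sales
---+---------+------
1  | Tolkien | 14003
2  | Austen  | 75634
3  | Le Guin | 17497
4  | Atwood  | 8455 
5  | Le Guin | 35334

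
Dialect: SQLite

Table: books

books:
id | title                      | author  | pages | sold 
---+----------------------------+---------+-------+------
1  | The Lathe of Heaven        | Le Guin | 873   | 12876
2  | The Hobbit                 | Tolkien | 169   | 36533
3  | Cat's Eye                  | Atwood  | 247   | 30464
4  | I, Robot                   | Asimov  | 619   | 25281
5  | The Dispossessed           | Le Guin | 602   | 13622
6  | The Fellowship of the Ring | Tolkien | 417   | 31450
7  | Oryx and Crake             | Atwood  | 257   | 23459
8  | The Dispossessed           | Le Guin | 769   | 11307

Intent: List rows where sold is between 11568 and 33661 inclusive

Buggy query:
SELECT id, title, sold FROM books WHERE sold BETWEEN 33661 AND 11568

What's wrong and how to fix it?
Bug: BETWEEN expects the lower bound first; with 33661 AND 11568 the range is empty

Fix: Swap the bounds so the smaller value comes first

Corrected query:
SELECT id, title, sold FROM books WHERE sold BETWEEN 11568 AND 33661

Result:
id | title                      | sold 
---+----------------------------+------
1  | The Lathe of Heaven        | 12876
3  | Cat's Eye                  | 30464
4  | I, Robot                   | 25281
5  | The Dispossessed           | 13622
6  | The Fellowship of the Ring | 31450
7  | Oryx and Crake             | 23459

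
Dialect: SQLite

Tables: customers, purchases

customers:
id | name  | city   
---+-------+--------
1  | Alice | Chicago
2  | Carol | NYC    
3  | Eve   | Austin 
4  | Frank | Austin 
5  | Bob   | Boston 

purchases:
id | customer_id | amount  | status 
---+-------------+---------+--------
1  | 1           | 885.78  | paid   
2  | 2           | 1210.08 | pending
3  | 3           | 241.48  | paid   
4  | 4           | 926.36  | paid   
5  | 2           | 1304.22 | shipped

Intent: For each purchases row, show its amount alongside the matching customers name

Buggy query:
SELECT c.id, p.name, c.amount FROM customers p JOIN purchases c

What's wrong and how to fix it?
Bug: Missing join condition: each purchases row is matched to all customers rows instead of just its own

Fix: Add ON c.customer_id = p.id to the JOIN

Corrected query:
SELECT c.id, p.name, c.amount FROM customers p JOIN purchases c ON c.customer_id = p.id

Result:
id | name  | amount 
---+-------+--------
1  | Alice | 885.78 
2  | Carol | 1210.08
3  | Eve   | 241.48 
4  | Frank | 926.36 
5  | Carol | 1304.22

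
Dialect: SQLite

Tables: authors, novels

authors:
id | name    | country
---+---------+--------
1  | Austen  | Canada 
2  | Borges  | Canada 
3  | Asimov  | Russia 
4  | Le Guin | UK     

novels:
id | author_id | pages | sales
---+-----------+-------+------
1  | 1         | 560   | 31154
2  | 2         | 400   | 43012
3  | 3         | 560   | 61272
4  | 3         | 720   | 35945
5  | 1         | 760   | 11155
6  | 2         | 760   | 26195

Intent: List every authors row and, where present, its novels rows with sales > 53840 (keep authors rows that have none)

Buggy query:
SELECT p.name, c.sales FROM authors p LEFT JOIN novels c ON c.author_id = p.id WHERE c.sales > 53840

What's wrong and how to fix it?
Bug: Filtering c.sales in WHERE discards the NULL rows produced by LEFT JOIN, turning it into an inner join

Fix: Put 'c.sales > 53840' in the JOIN's ON clause instead of WHERE

Corrected query:
SELECT p.name, c.sales FROM authors p LEFT JOIN novels c ON c.author_id = p.id AND c.sales > 53840

Result:
name    | sales
--------+------
Austen  | NULL 
Borges  | NULL 
Asimov  | 61272
Le Guin | NULL 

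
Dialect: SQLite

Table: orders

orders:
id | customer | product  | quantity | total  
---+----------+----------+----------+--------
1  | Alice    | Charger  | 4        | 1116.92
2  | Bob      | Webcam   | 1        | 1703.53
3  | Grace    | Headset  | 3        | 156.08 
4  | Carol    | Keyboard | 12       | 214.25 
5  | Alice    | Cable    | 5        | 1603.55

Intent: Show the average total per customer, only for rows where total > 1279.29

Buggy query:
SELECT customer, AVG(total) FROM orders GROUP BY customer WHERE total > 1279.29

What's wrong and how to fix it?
Bug: WHERE cannot follow GROUP BY

Fix: Place WHERE between FROM and GROUP BY

Corrected query:
SELECT customer, AVG(total) FROM orders WHERE total > 1279.29 GROUP BY customer

Result:
customer | AVG(total)
---------+-----------
Alice    | 1603.55   
Bob      | 1703.53   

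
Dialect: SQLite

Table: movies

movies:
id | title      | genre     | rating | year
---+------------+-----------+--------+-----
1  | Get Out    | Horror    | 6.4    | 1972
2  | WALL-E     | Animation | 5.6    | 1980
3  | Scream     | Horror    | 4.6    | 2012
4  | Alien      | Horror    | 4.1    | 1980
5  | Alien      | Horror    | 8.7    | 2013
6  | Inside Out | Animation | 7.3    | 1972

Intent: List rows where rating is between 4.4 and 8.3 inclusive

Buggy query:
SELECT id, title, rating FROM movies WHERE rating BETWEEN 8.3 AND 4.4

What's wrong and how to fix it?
Bug: The bounds are reversed; BETWEEN a AND b requires a <= b to match anything

Fix: Write BETWEEN 4.4 AND 8.3

Corrected query:
SELECT id, title, rating FROM movies WHERE rating BETWEEN 4.4 AND 8.3

Result:
id | title      | rating
---+------------+-------
1  | Get Out    | 6.4   
2  | WALL-E     | 5.6   
3  | Scream     | 4.6   
6  | Inside Out | 7.3   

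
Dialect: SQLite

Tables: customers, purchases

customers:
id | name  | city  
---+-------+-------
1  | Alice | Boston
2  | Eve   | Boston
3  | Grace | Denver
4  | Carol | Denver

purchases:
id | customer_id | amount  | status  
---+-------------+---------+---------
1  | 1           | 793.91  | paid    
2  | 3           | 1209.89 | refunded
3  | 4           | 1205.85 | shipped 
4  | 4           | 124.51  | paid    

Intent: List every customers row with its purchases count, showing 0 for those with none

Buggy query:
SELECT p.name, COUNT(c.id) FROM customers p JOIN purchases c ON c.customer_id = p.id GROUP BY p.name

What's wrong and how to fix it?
Bug: INNER JOIN drops customers rows that have no matching purchases rows

Fix: Switch to LEFT JOIN to retain unmatched parent rows

Corrected query:
SELECT p.name, COUNT(c.id) FROM customers p LEFT JOIN purchases c ON c.customer_id = p.id GROUP BY p.name

Result:
name  | COUNT(c.id)
------+------------
Alice | 1          
Carol | 2          
Eve   | 0          
Grace | 1          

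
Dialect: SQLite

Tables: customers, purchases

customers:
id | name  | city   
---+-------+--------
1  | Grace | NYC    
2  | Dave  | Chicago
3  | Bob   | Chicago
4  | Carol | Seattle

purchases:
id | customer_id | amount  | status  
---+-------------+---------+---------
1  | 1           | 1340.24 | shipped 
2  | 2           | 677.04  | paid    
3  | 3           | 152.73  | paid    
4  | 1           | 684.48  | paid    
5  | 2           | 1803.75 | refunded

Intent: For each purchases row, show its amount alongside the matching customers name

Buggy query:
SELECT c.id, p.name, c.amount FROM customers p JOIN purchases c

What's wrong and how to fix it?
Bug: Missing join condition: each purchases row is matched to all customers rows instead of just its own

Fix: Specify the join condition linking the foreign key to the parent id

Corrected query:
SELECT c.id, p.name, c.amount FROM customers p JOIN purchases c ON c.customer_id = p.id

Result:
id | name  | amount 
---+-------+--------
1  | Grace | 1340.24
2  | Dave  | 677.04 
3  | Bob   | 152.73 
4  | Grace | 684.48 
5  | Dave  | 1803.75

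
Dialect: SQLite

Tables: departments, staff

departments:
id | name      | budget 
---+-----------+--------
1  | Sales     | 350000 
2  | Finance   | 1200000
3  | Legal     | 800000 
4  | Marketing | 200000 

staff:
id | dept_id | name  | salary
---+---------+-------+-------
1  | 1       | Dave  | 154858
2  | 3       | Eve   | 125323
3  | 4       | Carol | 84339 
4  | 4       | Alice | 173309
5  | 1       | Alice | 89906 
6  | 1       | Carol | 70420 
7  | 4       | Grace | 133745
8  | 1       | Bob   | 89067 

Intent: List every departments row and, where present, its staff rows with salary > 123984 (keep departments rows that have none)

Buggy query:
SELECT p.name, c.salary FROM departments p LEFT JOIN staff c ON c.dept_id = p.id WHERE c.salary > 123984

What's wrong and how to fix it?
Bug: A WHERE condition on the right-hand table after LEFT JOIN drops unmatched parents

Fix: Move the right-table condition into the ON clause so unmatched parents are kept

Corrected query:
SELECT p.name, c.salary FROM departments p LEFT JOIN staff c ON c.dept_id = p.id AND c.salary > 123984

Result:
name      | salary
----------+-------
Sales     | 154858
Finance   | NULL  
Legal     | 125323
Marketing | 133745
Marketing | 173309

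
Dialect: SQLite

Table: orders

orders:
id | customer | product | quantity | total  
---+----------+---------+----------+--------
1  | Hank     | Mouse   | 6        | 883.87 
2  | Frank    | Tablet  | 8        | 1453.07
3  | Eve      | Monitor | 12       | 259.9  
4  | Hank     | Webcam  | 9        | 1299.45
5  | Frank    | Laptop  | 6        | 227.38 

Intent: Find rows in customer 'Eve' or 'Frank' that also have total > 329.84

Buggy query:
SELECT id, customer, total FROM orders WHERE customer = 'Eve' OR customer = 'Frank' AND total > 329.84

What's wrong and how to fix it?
Bug: Without parentheses, AND is evaluated before OR, so the total filter only applies to the 'Frank' branch

Fix: Add parentheses around the OR so the AND applies to both alternatives

Corrected query:
SELECT id, customer, total FROM orders WHERE (customer = 'Eve' OR customer = 'Frank') AND total > 329.84

Result:
id | customer | total  
---+----------+--------
2  | Frank    | 1453.07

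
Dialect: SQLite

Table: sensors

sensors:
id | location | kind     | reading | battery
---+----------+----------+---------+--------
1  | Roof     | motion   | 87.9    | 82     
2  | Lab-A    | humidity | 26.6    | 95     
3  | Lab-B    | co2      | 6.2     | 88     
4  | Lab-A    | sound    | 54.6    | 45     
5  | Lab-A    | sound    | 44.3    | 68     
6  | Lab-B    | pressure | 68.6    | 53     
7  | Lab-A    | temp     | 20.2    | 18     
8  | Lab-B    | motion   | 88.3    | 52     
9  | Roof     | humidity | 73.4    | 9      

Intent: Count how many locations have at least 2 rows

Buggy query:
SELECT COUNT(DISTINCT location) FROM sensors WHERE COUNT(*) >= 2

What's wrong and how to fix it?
Bug: COUNT(*) cannot appear in WHERE; the per-group count doesn't exist yet

Fix: Group first with HAVING COUNT(*) >= 2, then COUNT the resulting groups

Corrected query:
SELECT COUNT(*) FROM (SELECT location FROM sensors GROUP BY location HAVING COUNT(*) >= 2)

Result:
COUNT(*)
--------
3       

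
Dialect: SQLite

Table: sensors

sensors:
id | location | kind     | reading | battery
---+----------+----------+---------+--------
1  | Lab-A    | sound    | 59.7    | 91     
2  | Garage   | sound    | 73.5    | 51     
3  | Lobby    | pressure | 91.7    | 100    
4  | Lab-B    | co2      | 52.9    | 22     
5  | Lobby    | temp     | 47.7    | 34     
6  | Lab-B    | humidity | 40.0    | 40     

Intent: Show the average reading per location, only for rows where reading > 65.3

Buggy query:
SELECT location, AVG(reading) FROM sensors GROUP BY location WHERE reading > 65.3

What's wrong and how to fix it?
Bug: Row-level WHERE must come before GROUP BY in the clause order

Fix: Move the WHERE clause before GROUP BY

Corrected query:
SELECT location, AVG(reading) FROM sensors WHERE reading > 65.3 GROUP BY location

Result:
location | AVG(reading)
---------+-------------
Garage   | 73.5        
Lobby    | 91.7        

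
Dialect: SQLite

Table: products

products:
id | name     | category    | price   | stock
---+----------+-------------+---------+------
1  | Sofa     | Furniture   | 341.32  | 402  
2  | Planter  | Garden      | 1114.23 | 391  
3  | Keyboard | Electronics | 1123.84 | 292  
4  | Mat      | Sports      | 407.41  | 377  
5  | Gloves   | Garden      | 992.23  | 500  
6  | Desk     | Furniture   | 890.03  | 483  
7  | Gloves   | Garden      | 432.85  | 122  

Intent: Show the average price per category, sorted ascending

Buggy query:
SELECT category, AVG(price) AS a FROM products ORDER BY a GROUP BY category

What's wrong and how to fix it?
Bug: GROUP BY must precede ORDER BY

Fix: Reorder: SELECT … FROM … GROUP BY … ORDER BY …

Corrected query:
SELECT category, AVG(price) AS a FROM products GROUP BY category ORDER BY a

Result:
category    | a         
------------+-----------
Sports      | 407.41    
Furniture   | 615.675   
Garden      | 846.436667
Electronics | 1123.84   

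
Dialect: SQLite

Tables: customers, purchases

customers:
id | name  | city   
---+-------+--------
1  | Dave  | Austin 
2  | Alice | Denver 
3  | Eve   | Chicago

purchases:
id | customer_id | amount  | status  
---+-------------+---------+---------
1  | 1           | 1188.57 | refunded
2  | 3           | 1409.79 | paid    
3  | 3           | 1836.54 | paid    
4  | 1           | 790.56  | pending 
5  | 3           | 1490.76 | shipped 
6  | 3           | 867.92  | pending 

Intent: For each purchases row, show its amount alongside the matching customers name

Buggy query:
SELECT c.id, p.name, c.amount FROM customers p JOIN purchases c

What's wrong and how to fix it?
Bug: Missing join condition: each purchases row is matched to all customers rows instead of just its own

Fix: Specify the join condition linking the foreign key to the parent id

Corrected query:
SELECT c.id, p.name, c.amount FROM customers p JOIN purchases c ON c.customer_id = p.id

Result:
id | name | amount 
---+------+--------
1  | Dave | 1188.57
2  | Eve  | 1409.79
3  | Eve  | 1836.54
4  | Dave | 790.56 
5  | Eve  | 1490.76
6  | Eve  | 867.92 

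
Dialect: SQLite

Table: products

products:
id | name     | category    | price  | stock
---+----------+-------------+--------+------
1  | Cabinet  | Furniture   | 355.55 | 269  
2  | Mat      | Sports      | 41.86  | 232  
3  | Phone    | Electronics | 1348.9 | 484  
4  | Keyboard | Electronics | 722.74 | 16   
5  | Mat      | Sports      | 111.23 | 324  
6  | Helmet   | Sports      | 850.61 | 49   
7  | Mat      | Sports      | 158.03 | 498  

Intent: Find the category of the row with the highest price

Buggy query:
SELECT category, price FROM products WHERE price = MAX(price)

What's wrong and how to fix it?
Bug: WHERE is evaluated per row; an aggregate over the whole table isn't defined there

Fix: Wrap MAX in a scalar subquery so WHERE compares against a single value

Corrected query:
SELECT category, price FROM products WHERE price = (SELECT MAX(price) FROM products)

Result:
category    | price 
------------+-------
Electronics | 1348.9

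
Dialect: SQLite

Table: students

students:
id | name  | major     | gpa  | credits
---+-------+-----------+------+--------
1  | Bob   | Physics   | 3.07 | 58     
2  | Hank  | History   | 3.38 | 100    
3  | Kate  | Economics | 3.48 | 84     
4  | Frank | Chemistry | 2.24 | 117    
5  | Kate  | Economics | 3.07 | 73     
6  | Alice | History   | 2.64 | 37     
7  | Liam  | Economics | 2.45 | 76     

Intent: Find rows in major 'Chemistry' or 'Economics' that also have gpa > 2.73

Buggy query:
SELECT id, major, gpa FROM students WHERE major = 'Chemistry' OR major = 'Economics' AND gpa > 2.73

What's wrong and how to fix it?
Bug: AND binds tighter than OR, so this parses as major = 'Chemistry' OR (major = 'Economics' AND gpa > 2.73)

Fix: Add parentheses around the OR so the AND applies to both alternatives

Corrected query:
SELECT id, major, gpa FROM students WHERE (major = 'Chemistry' OR major = 'Economics') AND gpa > 2.73

Result:
id | major     | gpa 
---+-----------+-----
3  | Economics | 3.48
5  | Economics | 3.07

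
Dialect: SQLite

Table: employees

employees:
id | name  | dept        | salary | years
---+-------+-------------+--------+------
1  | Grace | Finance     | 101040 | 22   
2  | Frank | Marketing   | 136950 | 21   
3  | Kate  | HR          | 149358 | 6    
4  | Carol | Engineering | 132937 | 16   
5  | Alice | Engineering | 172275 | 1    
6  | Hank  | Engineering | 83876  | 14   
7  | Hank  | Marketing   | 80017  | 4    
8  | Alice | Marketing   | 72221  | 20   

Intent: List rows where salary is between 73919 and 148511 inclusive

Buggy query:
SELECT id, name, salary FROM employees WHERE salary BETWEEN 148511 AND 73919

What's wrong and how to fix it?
Bug: The bounds are reversed; BETWEEN a AND b requires a <= b to match anything

Fix: Write BETWEEN 73919 AND 148511

Corrected query:
SELECT id, name, salary FROM employees WHERE salary BETWEEN 73919 AND 148511

Result:
id | name  | salary
---+-------+-------
1  | Grace | 101040
2  | Frank | 136950
4  | Carol | 132937
6  | Hank  | 83876 
7  | Hank  | 80017 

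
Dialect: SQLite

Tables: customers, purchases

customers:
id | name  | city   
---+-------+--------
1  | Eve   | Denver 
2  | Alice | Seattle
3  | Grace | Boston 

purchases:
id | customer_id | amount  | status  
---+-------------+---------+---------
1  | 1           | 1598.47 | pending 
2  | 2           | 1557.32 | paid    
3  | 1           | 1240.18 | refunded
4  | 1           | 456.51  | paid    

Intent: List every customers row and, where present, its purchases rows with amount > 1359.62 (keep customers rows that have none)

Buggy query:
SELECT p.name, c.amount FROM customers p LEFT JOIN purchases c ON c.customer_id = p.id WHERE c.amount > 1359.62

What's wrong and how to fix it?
Bug: Filtering c.amount in WHERE discards the NULL rows produced by LEFT JOIN, turning it into an inner join

Fix: Put 'c.amount > 1359.62' in the JOIN's ON clause instead of WHERE

Corrected query:
SELECT p.name, c.amount FROM customers p LEFT JOIN purchases c ON c.customer_id = p.id AND c.amount > 1359.62

Result:
name  | amount 
------+--------
Eve   | 1598.47
Alice | 1557.32
Grace | NULL   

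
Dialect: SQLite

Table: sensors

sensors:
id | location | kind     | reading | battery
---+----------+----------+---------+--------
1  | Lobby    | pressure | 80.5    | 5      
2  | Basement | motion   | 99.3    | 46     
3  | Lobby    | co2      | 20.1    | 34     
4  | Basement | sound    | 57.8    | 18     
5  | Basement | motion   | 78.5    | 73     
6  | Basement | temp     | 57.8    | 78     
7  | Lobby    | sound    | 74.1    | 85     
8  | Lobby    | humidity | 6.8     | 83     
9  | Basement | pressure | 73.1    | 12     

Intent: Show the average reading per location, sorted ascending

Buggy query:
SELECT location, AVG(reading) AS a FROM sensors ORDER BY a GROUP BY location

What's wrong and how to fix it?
Bug: GROUP BY must precede ORDER BY

Fix: Reorder: SELECT … FROM … GROUP BY … ORDER BY …

Corrected query:
SELECT location, AVG(reading) AS a FROM sensors GROUP BY location ORDER BY a

Result:
location | a     
---------+-------
Lobby    | 45.375
Basement | 73.3  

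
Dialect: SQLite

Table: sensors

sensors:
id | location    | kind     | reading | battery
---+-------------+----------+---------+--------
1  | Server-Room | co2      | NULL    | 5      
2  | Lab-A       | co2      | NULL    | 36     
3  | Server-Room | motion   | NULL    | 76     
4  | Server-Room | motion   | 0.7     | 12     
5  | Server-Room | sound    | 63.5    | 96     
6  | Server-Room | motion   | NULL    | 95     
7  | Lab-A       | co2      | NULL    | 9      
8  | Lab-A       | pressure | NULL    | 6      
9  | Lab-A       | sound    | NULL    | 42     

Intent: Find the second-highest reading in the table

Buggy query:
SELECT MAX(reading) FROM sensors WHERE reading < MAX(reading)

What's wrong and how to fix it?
Bug: MAX(reading) on the right of the comparison is an aggregate-in-WHERE error

Fix: Put the inner MAX in a scalar subquery

Corrected query:
SELECT MAX(reading) FROM sensors WHERE reading < (SELECT MAX(reading) FROM sensors)

Result:
MAX(reading)
------------
0.7         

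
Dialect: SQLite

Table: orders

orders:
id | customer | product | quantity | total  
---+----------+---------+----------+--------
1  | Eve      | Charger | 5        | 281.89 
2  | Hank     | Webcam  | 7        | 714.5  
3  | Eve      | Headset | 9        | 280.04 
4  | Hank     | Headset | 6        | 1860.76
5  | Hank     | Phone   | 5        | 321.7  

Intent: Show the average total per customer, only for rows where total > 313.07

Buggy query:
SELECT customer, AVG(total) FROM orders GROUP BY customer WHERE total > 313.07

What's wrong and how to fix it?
Bug: WHERE cannot follow GROUP BY

Fix: Place WHERE between FROM and GROUP BY

Corrected query:
SELECT customer, AVG(total) FROM orders WHERE total > 313.07 GROUP BY customer

Result:
customer | AVG(total)
---------+-----------
Hank     | 965.653333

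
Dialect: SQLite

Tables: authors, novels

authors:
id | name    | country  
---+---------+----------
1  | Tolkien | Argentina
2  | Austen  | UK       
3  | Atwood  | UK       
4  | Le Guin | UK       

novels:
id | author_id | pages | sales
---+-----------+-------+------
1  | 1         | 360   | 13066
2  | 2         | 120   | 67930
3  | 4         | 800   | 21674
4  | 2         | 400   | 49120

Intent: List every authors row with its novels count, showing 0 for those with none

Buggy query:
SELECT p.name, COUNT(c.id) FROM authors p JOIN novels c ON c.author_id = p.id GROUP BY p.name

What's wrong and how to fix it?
Bug: An inner join excludes parents with zero children

Fix: Switch to LEFT JOIN to retain unmatched parent rows

Corrected query:
SELECT p.name, COUNT(c.id) FROM authors p LEFT JOIN novels c ON c.author_id = p.id GROUP BY p.name

Result:
name    | COUNT(c.id)
--------+------------
Atwood  | 0          
Austen  | 2          
Le Guin | 1          
Tolkien | 1          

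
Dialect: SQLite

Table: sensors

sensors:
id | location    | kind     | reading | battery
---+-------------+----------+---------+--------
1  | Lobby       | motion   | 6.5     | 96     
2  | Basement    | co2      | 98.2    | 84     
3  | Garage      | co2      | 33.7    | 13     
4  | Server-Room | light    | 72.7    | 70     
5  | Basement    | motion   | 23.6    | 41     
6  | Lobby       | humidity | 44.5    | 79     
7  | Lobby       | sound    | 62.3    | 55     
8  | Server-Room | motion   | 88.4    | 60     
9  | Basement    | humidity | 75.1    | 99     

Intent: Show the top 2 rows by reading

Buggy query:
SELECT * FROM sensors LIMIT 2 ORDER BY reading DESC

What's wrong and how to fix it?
Bug: ORDER BY cannot follow LIMIT; LIMIT is the final clause

Fix: Swap the clauses: ORDER BY first, then LIMIT

Corrected query:
SELECT * FROM sensors ORDER BY reading DESC LIMIT 2

Result:
id | location    | kind   | reading | battery
---+-------------+--------+---------+--------
2  | Basement    | co2    | 98.2    | 84     
8  | Server-Room | motion | 88.4    | 60     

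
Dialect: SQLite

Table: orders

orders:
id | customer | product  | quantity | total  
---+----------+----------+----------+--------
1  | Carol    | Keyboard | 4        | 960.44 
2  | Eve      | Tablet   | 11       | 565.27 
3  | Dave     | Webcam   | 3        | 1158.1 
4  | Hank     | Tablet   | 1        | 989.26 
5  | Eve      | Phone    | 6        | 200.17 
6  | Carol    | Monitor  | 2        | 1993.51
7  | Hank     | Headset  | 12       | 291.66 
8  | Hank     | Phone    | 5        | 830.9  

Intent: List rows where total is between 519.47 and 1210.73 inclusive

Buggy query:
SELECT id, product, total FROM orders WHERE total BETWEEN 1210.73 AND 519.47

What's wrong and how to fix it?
Bug: BETWEEN expects the lower bound first; with 1210.73 AND 519.47 the range is empty

Fix: Swap the bounds so the smaller value comes first

Corrected query:
SELECT id, product, total FROM orders WHERE total BETWEEN 519.47 AND 1210.73

Result:
id | product  | total 
---+----------+-------
1  | Keyboard | 960.44
2  | Tablet   | 565.27
3  | Webcam   | 1158.1
4  | Tablet   | 989.26
8  | Phone    | 830.9 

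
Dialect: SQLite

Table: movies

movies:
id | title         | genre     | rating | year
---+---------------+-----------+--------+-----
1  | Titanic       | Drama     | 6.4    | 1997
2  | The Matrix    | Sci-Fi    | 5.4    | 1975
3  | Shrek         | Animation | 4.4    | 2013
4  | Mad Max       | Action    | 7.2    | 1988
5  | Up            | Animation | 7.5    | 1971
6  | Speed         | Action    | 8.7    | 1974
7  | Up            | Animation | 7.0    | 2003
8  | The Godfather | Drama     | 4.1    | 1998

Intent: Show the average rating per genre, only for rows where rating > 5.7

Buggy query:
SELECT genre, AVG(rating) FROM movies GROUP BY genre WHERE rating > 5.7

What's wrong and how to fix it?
Bug: Row-level WHERE must come before GROUP BY in the clause order

Fix: Place WHERE between FROM and GROUP BY

Corrected query:
SELECT genre, AVG(rating) FROM movies WHERE rating > 5.7 GROUP BY genre

Result:
genre     | AVG(rating)
----------+------------
Action    | 7.95       
Animation | 7.25       
Drama     | 6.4        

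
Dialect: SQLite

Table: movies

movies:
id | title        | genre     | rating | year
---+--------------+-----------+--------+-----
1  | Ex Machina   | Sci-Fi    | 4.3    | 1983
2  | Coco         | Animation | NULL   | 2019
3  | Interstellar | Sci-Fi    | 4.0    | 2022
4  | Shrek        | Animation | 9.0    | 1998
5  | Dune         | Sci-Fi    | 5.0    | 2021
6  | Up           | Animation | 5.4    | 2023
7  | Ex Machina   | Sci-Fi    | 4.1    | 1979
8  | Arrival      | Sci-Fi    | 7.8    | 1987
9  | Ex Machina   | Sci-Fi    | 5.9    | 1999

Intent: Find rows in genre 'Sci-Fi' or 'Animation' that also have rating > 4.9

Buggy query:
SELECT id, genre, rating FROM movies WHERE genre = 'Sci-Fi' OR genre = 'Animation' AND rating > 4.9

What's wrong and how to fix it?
Bug: Without parentheses, AND is evaluated before OR, so the rating filter only applies to the 'Animation' branch

Fix: Group the OR with parentheses (or use IN), then AND the threshold

Corrected query:
SELECT id, genre, rating FROM movies WHERE (genre = 'Sci-Fi' OR genre = 'Animation') AND rating > 4.9

Result:
id | genre     | rating
---+-----------+-------
4  | Animation | 9     
5  | Sci-Fi    | 5     
6  | Animation | 5.4   
8  | Sci-Fi    | 7.8   
9  | Sci-Fi    | 5.9   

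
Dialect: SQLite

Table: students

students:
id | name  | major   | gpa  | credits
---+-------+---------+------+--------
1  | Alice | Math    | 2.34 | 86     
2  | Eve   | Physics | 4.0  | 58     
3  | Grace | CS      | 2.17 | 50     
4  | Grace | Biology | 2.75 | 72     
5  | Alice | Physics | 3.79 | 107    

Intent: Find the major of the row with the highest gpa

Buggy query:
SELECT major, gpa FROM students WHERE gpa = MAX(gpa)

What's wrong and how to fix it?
Bug: WHERE is evaluated per row; an aggregate over the whole table isn't defined there

Fix: Wrap MAX in a scalar subquery so WHERE compares against a single value

Corrected query:
SELECT major, gpa FROM students WHERE gpa = (SELECT MAX(gpa) FROM students)

Result:
major   | gpa
--------+----
Physics | 4  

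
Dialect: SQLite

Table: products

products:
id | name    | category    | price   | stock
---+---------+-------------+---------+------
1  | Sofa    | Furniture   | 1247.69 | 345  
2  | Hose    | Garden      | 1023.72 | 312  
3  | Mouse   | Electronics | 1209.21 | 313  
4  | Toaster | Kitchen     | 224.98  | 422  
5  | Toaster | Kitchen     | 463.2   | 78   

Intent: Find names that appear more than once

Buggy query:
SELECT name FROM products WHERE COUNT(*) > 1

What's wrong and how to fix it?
Bug: COUNT(*) is an aggregate and cannot be used in WHERE

Fix: GROUP BY name, then filter groups with HAVING COUNT(*) > 1

Corrected query:
SELECT name FROM products GROUP BY name HAVING COUNT(*) > 1

Result:
name   
-------
Toaster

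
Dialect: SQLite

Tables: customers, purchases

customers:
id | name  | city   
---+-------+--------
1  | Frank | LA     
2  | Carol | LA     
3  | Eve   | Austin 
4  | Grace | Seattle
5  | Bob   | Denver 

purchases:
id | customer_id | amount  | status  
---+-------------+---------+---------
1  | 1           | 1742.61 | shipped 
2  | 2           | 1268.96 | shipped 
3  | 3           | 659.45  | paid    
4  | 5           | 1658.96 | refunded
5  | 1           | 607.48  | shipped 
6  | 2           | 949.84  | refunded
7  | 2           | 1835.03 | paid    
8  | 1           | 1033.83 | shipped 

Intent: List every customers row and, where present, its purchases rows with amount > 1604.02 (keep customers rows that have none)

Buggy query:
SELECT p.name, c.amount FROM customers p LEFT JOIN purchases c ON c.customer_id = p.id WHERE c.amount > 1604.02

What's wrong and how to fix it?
Bug: A WHERE condition on the right-hand table after LEFT JOIN drops unmatched parents

Fix: Move the right-table condition into the ON clause so unmatched parents are kept

Corrected query:
SELECT p.name, c.amount FROM customers p LEFT JOIN purchases c ON c.customer_id = p.id AND c.amount > 1604.02

Result:
name  | amount 
------+--------
Frank | 1742.61
Carol | 1835.03
Eve   | NULL   
Grace | NULL   
Bob   | 1658.96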